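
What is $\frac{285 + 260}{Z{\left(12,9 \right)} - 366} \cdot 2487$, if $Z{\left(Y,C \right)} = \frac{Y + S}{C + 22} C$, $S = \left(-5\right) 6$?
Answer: $- \frac{14005955}{3836} \approx -3651.2$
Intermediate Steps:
$S = -30$
$Z{\left(Y,C \right)} = \frac{C \left(-30 + Y\right)}{22 + C}$ ($Z{\left(Y,C \right)} = \frac{Y - 30}{C + 22} C = \frac{-30 + Y}{22 + C} C = \frac{C \left(-30 + Y\right)}{22 + C}$)
$\frac{285 + 260}{Z{\left(12,9 \right)} - 366} \cdot 2487 = \frac{285 + 260}{\frac{9 \left(-30 + 12\right)}{22 + 9} - 366} \cdot 2487 = \frac{545}{9 \cdot \frac{1}{31} \left(-18\right) - 366} \cdot 2487 = \frac{545}{- \frac{162}{31} - 366} \cdot 2487 = \frac{545}{- \frac{11508}{31}} \cdot 2487 = 545 \left(- \frac{31}{11508}\right) 2487 = \left(- \frac{16895}{11508}\right) 2487 = - \frac{14005955}{3836}$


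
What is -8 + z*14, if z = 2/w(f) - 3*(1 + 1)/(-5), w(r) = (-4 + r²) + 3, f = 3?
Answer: 123/10 ≈ 12.300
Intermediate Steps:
w(r) = -1 + r²
z = 29/20 (z = 2/(-1 + 3²) - 3*(1 + 1)/(-5) = 2/(-1 + 9) - 3*2*(-⅕) = 2/8 - 6*(-⅕) = 2*(⅛) + 6/5 = ¼ + 6/5 = 29/20 ≈ 1.4500)
-8 + z*14 = -8 + (29/20)*14 = -8 + 203/10 = 123/10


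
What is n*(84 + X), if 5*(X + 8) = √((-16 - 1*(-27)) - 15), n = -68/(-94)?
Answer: 2584/47 + 68*I/235 ≈ 54.979 + 0.28936*I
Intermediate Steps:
n = 34/47 (n = -68*(-1/94) = 34/47 ≈ 0.72340)
X = -8 + 2*I/5 (X = -8 + √((-16 - 1*(-27)) - 15)/5 = -8 + √((-16 + 27) - 15)/5 = -8 + √(11 - 15)/5 = -8 + √(-4)/5 = -8 + (2*I)/5 = -8 + 2*I/5 ≈ -8.0 + 0.4*I)
n*(84 + X) = 34*(84 + (-8 + 2*I/5))/47 = 34*(76 + 2*I/5)/47 = 2584/47 + 68*I/235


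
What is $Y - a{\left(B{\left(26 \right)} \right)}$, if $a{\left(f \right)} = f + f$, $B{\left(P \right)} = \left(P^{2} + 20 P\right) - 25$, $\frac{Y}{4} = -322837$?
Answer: $-1293690$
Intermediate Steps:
$Y = -1291348$ ($Y = 4 \left(-322837\right) = -1291348$)
$B{\left(P \right)} = -25 + P^{2} + 20 P$
$a{\left(f \right)} = 2 f$
$Y - a{\left(B{\left(26 \right)} \right)} = -1291348 - 2 \left(-25 + 26^{2} + 20 \cdot 26\right) = -1291348 - 2 \left(-25 + 676 + 520\right) = -1291348 - 2 \cdot 1171 = -1291348 - 2342 = -1293690$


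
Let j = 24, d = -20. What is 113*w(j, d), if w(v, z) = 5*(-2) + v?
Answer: 1582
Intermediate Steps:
w(v, z) = -10 + v
113*w(j, d) = 113*(-10 + 24) = 113*14 = 1582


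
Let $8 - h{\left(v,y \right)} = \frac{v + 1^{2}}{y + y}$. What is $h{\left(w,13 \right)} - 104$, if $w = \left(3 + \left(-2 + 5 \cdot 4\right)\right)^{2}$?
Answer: $-113$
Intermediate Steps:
$w = 441$ ($w = \left(3 + \left(-2 + 20\right)\right)^{2} = \left(3 + 18\right)^{2} = 21^{2} = 441$)
$h{\left(v,y \right)} = 8 - \frac{1 + v}{2 y}$ ($h{\left(v,y \right)} = 8 - \frac{v + 1^{2}}{y + y} = 8 - \frac{v + 1}{2 y} = 8 - \left(1 + v\right) \frac{1}{2 y} = 8 - \frac{1 + v}{2 y}$)
$h{\left(w,13 \right)} - 104 = \frac{-1 - 441 + 16 \cdot 13}{2 \cdot 13} - 104 = \frac{1}{2} \cdot \frac{1}{13} \left(-1 - 441 + 208\right) - 104 = \frac{1}{2} \cdot \frac{1}{13} \left(-234\right) - 104 = -9 - 104 = -113$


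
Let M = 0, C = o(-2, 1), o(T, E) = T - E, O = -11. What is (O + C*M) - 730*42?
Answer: -30671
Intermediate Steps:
C = -3 (C = -2 - 1*1 = -2 - 1 = -3)
(O + C*M) - 730*42 = (-11 - 3*0) - 730*42 = (-11 + 0) - 30660 = -11 - 30660 = -30671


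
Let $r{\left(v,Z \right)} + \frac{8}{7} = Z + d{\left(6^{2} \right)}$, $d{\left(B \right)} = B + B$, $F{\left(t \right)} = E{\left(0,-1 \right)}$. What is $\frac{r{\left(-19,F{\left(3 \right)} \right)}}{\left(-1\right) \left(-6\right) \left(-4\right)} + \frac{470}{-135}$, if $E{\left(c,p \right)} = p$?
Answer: $- \frac{9665}{1512} \approx -6.3922$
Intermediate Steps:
$F{\left(t \right)} = -1$
$d{\left(B \right)} = 2 B$
$r{\left(v,Z \right)} = \frac{496}{7} + Z$ ($r{\left(v,Z \right)} = - \frac{8}{7} + \left(Z + 2 \cdot 6^{2}\right) = - \frac{8}{7} + \left(Z + 2 \cdot 36\right) = - \frac{8}{7} + \left(Z + 72\right) = - \frac{8}{7} + \left(72 + Z\right) = \frac{496}{7} + Z$)
$\frac{r{\left(-19,F{\left(3 \right)} \right)}}{\left(-1\right) \left(-6\right) \left(-4\right)} + \frac{470}{-135} = \frac{\frac{496}{7} - 1}{\left(-1\right) \left(-6\right) \left(-4\right)} + \frac{470}{-135} = \frac{489}{7 \cdot 6 \left(-4\right)} + 470 \left(- \frac{1}{135}\right) = \frac{489}{7 \left(-24\right)} - \frac{94}{27} = \frac{489}{7} \left(- \frac{1}{24}\right) - \frac{94}{27} = - \frac{163}{56} - \frac{94}{27} = - \frac{9665}{1512}$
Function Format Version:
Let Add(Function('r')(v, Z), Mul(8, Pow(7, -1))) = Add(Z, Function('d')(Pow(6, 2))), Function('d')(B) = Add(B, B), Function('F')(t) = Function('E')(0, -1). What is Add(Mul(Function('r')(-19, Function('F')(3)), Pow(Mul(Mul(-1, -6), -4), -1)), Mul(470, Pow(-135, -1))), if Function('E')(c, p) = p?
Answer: Rational(-9665, 1512) ≈ -6.3922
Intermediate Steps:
Function('F')(t) = -1
Function('d')(B) = Mul(2, B)
Function('r')(v, Z) = Add(Rational(496, 7), Z) (Function('r')(v, Z) = Add(Rational(-8, 7), Add(Z, Mul(2, Pow(6, 2)))) = Add(Rational(-8, 7), Add(Z, Mul(2, 36))) = Add(Rational(-8, 7), Add(Z, 72)) = Add(Rational(-8, 7), Add(72, Z)) = Add(Rational(496, 7), Z))
Add(Mul(Function('r')(-19, Function('F')(3)), Pow(Mul(Mul(-1, -6), -4), -1)), Mul(470, Pow(-135, -1))) = Add(Mul(Add(Rational(496, 7), -1), Pow(Mul(Mul(-1, -6), -4), -1)), Mul(470, Pow(-135, -1))) = Add(Mul(Rational(489, 7), Pow(Mul(6, -4), -1)), Mul(470, Rational(-1, 135))) = Add(Mul(Rational(489, 7), Pow(-24, -1)), Rational(-94, 27)) = Add(Mul(Rational(489, 7), Rational(-1, 24)), Rational(-94, 27)) = Add(Rational(-163, 56), Rational(-94, 27)) = Rational(-9665, 1512)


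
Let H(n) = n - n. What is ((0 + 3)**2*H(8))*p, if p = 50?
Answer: 0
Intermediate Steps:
H(n) = 0
((0 + 3)**2*H(8))*p = ((0 + 3)**2*0)*50 = (3**2*0)*50 = (9*0)*50 = 0*50 = 0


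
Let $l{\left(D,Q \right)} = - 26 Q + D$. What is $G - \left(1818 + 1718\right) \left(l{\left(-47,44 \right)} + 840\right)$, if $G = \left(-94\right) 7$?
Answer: $1240478$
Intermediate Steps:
$l{\left(D,Q \right)} = D - 26 Q$
$G = -658$
$G - \left(1818 + 1718\right) \left(l{\left(-47,44 \right)} + 840\right) = -658 - \left(1818 + 1718\right) \left(\left(-47 - 1144\right) + 840\right) = -658 - 3536 \left(\left(-47 - 1144\right) + 840\right) = -658 - 3536 \left(-1191 + 840\right) = -658 - 3536 \left(-351\right) = -658 - -1241136 = -658 + 1241136 = 1240478$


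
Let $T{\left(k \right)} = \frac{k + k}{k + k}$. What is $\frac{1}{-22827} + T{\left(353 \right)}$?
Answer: $\frac{22826}{22827} \approx 0.99996$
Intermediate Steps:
$T{\left(k \right)} = 1$ ($T{\left(k \right)} = \frac{2 k}{2 k} = 2 k \frac{1}{2 k} = 1$)
$\frac{1}{-22827} + T{\left(353 \right)} = \frac{1}{-22827} + 1 = - \frac{1}{22827} + 1 = \frac{22826}{22827}$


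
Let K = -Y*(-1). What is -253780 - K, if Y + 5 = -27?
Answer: -253748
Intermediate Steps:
Y = -32 (Y = -5 - 27 = -32)
K = -32 (K = -1*(-32)*(-1) = 32*(-1) = -32)
-253780 - K = -253780 - 1*(-32) = -253780 + 32 = -253748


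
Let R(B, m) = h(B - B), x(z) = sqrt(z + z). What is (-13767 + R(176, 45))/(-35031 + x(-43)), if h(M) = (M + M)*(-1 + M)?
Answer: 482271777/1227171047 + 13767*I*sqrt(86)/1227171047 ≈ 0.39299 + 0.00010404*I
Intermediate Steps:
x(z) = sqrt(2)*sqrt(z) (x(z) = sqrt(2*z) = sqrt(2)*sqrt(z))
h(M) = 2*M*(-1 + M) (h(M) = (2*M)*(-1 + M) = 2*M*(-1 + M))
R(B, m) = 0 (R(B, m) = 2*(B - B)*(-1 + (B - B)) = 2*0*(-1 + 0) = 2*0*(-1) = 0)
(-13767 + R(176, 45))/(-35031 + x(-43)) = (-13767 + 0)/(-35031 + sqrt(2)*sqrt(-43)) = -13767/(-35031 + sqrt(2)*(I*sqrt(43))) = -13767/(-35031 + I*sqrt(86))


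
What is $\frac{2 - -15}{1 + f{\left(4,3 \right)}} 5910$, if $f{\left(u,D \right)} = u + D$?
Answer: $\frac{50235}{4} \approx 12559.0$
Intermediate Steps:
$f{\left(u,D \right)} = D + u$
$\frac{2 - -15}{1 + f{\left(4,3 \right)}} 5910 = \frac{2 - -15}{1 + \left(3 + 4\right)} 5910 = \frac{2 + 15}{1 + 7} \cdot 5910 = \frac{17}{8} \cdot 5910 = \frac{50235}{4}$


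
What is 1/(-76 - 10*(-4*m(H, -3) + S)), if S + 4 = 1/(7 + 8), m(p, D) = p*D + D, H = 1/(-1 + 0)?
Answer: -3/110 ≈ -0.027273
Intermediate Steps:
H = -1 (H = 1/(-1) = -1)
m(p, D) = D + D*p (m(p, D) = D*p + D = D + D*p)
S = -59/15 (S = -4 + 1/(7 + 8) = -4 + 1/15 = -59/15 ≈ -3.9333)
1/(-76 - 10*(-4*m(H, -3) + S)) = 1/(-76 - 10*(-(-12)*(1 - 1) - 59/15)) = 1/(-76 - 10*(-(-12)*0 - 59/15)) = 1/(-76 - 10*(-4*0 - 59/15)) = 1/(-76 - 10*(0 - 59/15)) = 1/(-76 - 10*(-59/15)) = 1/(-76 + 118/3) = 1/(-110/3) = -3/110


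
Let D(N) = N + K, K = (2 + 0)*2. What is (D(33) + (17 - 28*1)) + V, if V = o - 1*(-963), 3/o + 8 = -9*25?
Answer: 230434/233 ≈ 988.99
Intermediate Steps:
o = -3/233 (o = 3/(-8 - 9*25) = 3/(-8 - 225) = 3/(-233) = 3*(-1/233) = -3/233 ≈ -0.012876)
V = 224376/233 (V = -3/233 - 1*(-963) = -3/233 + 963 = 224376/233 ≈ 962.99)
K = 4 (K = 2*2 = 4)
D(N) = 4 + N (D(N) = N + 4 = 4 + N)
(D(33) + (17 - 28*1)) + V = ((4 + 33) + (17 - 28*1)) + 224376/233 = (37 + (17 - 28)) + 224376/233 = (37 - 11) + 224376/233 = 26 + 224376/233 = 230434/233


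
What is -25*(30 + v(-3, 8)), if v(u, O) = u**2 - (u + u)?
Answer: -1125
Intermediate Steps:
v(u, O) = u**2 - 2*u
-25*(30 + v(-3, 8)) = -25*(30 - 3*(-2 - 3)) = -25*(30 - 3*(-5)) = -25*(30 + 15) = -25*45 = -1125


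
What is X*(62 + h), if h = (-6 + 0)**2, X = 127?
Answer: 12446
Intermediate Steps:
h = 36 (h = (-6)**2 = 36)
X*(62 + h) = 127*(62 + 36) = 127*98 = 12446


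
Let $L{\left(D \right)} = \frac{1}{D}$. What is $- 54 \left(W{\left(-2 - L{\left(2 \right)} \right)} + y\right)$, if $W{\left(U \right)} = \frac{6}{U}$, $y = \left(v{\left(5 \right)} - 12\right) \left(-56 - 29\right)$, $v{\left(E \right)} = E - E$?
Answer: $- \frac{274752}{5} \approx -54950.0$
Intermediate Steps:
$v{\left(E \right)} = 0$
$y = 1020$ ($y = \left(0 - 12\right) \left(-56 - 29\right) = \left(-12\right) \left(-85\right) = 1020$)
$- 54 \left(W{\left(-2 - L{\left(2 \right)} \right)} + y\right) = - 54 \left(\frac{6}{-2 - \frac{1}{2}} + 1020\right) = - 54 \left(\frac{6}{- \frac{5}{2}} + 1020\right) = - 54 \left(6 \left(- \frac{2}{5}\right) + 1020\right) = - 54 \left(- \frac{12}{5} + 1020\right) = \left(-54\right) \frac{5088}{5} = - \frac{274752}{5}$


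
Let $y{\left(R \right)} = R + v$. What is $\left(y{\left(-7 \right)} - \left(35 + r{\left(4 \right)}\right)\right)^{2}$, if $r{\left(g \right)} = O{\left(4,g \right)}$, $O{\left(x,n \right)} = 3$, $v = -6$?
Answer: $2601$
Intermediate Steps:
$r{\left(g \right)} = 3$
$y{\left(R \right)} = -6 + R$ ($y{\left(R \right)} = R - 6 = -6 + R$)
$\left(y{\left(-7 \right)} - \left(35 + r{\left(4 \right)}\right)\right)^{2} = \left(\left(-6 - 7\right) - 38\right)^{2} = \left(-13 - 38\right)^{2} = \left(-51\right)^{2} = 2601$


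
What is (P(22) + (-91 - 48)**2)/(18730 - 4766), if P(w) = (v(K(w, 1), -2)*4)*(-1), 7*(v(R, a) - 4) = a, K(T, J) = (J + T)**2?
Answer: 135143/97748 ≈ 1.3826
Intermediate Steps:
v(R, a) = 4 + a/7
P(w) = -104/7 (P(w) = ((4 + (1/7)*(-2))*4)*(-1) = ((4 - 2/7)*4)*(-1) = ((26/7)*4)*(-1) = (104/7)*(-1) = -104/7)
(P(22) + (-91 - 48)**2)/(18730 - 4766) = (-104/7 + (-91 - 48)**2)/(18730 - 4766) = (-104/7 + (-139)**2)/13964 = (-104/7 + 19321)*(1/13964) = (135143/7)*(1/13964) = 135143/97748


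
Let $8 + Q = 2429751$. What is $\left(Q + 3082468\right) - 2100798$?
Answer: $3411413$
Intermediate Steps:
$Q = 2429743$ ($Q = -8 + 2429751 = 2429743$)
$\left(Q + 3082468\right) - 2100798 = \left(2429743 + 3082468\right) - 2100798 = 5512211 - 2100798 = 3411413$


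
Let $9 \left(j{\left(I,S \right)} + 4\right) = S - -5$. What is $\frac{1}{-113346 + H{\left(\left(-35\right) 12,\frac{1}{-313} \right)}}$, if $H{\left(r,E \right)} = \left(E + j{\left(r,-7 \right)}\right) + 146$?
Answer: $- \frac{2817}{318896303} \approx -8.8336 \cdot 10^{-6}$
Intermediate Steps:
$j{\left(I,S \right)} = - \frac{31}{9} + \frac{S}{9}$ ($j{\left(I,S \right)} = -4 + \frac{S - -5}{9} = -4 + \frac{S + 5}{9} = -4 + \frac{5 + S}{9} = -4 + \left(\frac{5}{9} + \frac{S}{9}\right) = - \frac{31}{9} + \frac{S}{9}$)
$H{\left(r,E \right)} = \frac{1276}{9} + E$ ($H{\left(r,E \right)} = \left(E + \left(- \frac{31}{9} + \frac{1}{9} \left(-7\right)\right)\right) + 146 = \left(E - \frac{38}{9}\right) + 146 = \left(- \frac{38}{9} + E\right) + 146 = \frac{1276}{9} + E$)
$\frac{1}{-113346 + H{\left(\left(-35\right) 12,\frac{1}{-313} \right)}} = \frac{1}{-113346 + \left(\frac{1276}{9} + \frac{1}{-313}\right)} = \frac{1}{-113346 + \left(\frac{1276}{9} - \frac{1}{313}\right)} = \frac{1}{-113346 + \frac{399379}{2817}} = \frac{1}{- \frac{318896303}{2817}} = - \frac{2817}{318896303}$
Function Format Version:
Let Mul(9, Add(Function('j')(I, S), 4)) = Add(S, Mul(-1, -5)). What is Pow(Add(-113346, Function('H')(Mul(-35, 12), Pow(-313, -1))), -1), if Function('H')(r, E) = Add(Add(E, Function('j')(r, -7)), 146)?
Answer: Rational(-2817, 318896303) ≈ -8.8336e-6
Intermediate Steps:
Function('j')(I, S) = Add(Rational(-31, 9), Mul(Rational(1, 9), S)) (Function('j')(I, S) = Add(-4, Mul(Rational(1, 9), Add(S, Mul(-1, -5)))) = Add(-4, Mul(Rational(1, 9), Add(S, 5))) = Add(-4, Mul(Rational(1, 9), Add(5, S))) = Add(-4, Add(Rational(5, 9), Mul(Rational(1, 9), S))) = Add(Rational(-31, 9), Mul(Rational(1, 9), S)))
Function('H')(r, E) = Add(Rational(1276, 9), E) (Function('H')(r, E) = Add(Add(E, Add(Rational(-31, 9), Mul(Rational(1, 9), -7))), 146) = Add(Add(E, Add(Rational(-31, 9), Rational(-7, 9))), 146) = Add(Add(E, Rational(-38, 9)), 146) = Add(Add(Rational(-38, 9), E), 146) = Add(Rational(1276, 9), E))
Pow(Add(-113346, Function('H')(Mul(-35, 12), Pow(-313, -1))), -1) = Pow(Add(-113346, Add(Rational(1276, 9), Pow(-313, -1))), -1) = Pow(Add(-113346, Add(Rational(1276, 9), Rational(-1, 313))), -1) = Pow(Add(-113346, Rational(399379, 2817)), -1) = Pow(Rational(-318896303, 2817), -1) = Rational(-2817, 318896303)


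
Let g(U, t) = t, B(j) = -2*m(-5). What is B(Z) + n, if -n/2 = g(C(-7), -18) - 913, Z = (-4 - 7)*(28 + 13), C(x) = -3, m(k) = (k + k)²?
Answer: 1662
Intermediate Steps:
m(k) = 4*k² (m(k) = (2*k)² = 4*k²)
Z = -451 (Z = -11*41 = -451)
B(j) = -200 (B(j) = -8*(-5)² = -8*25 = -2*100 = -200)
n = 1862 (n = -2*(-18 - 913) = -2*(-931) = 1862)
B(Z) + n = -200 + 1862 = 1662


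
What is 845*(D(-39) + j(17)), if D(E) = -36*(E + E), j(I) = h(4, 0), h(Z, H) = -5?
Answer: 2368535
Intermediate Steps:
j(I) = -5
D(E) = -72*E
845*(D(-39) + j(17)) = 845*(-72*(-39) - 5) = 845*(2808 - 5) = 845*2803 = 2368535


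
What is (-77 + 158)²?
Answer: 6561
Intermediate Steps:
(-77 + 158)² = 81² = 6561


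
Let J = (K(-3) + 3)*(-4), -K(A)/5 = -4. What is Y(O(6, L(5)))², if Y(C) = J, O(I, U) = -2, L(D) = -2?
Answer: 8464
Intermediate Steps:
K(A) = 20 (K(A) = -5*(-4) = 20)
J = -92 (J = (20 + 3)*(-4) = 23*(-4) = -92)
Y(C) = -92
Y(O(6, L(5)))² = (-92)² = 8464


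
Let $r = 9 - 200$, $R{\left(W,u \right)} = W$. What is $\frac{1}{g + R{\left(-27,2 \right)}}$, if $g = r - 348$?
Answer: $- \frac{1}{566} \approx -0.0017668$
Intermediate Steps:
$r = -191$
$g = -539$ ($g = -191 - 348 = -539$)
$\frac{1}{g + R{\left(-27,2 \right)}} = \frac{1}{-539 - 27} = \frac{1}{-566} = - \frac{1}{566}$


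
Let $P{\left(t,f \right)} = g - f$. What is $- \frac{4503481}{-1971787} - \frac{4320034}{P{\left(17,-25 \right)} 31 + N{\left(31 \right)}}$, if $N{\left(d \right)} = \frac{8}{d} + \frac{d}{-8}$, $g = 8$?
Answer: $- \frac{2111371834906817}{498481556109} \approx -4235.6$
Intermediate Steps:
$P{\left(t,f \right)} = 8 - f$
$N{\left(d \right)} = \frac{8}{d} - \frac{d}{8}$ ($N{\left(d \right)} = \frac{8}{d} + d \left(- \frac{1}{8}\right) = \frac{8}{d} - \frac{d}{8}$)
$- \frac{4503481}{-1971787} - \frac{4320034}{P{\left(17,-25 \right)} 31 + N{\left(31 \right)}} = - \frac{4503481}{-1971787} - \frac{4320034}{\left(8 - -25\right) 31 + \left(\frac{8}{31} - \frac{31}{8}\right)} = \left(-4503481\right) \left(- \frac{1}{1971787}\right) - \frac{4320034}{\left(8 + 25\right) 31 + \left(8 \cdot \frac{1}{31} - \frac{31}{8}\right)} = \frac{4503481}{1971787} - \frac{4320034}{33 \cdot 31 + \left(\frac{8}{31} - \frac{31}{8}\right)} = \frac{4503481}{1971787} - \frac{4320034}{1023 - \frac{897}{248}} = \frac{4503481}{1971787} - \frac{4320034}{\frac{252807}{248}} = \frac{4503481}{1971787} - \frac{1071368432}{252807} = - \frac{2111371834906817}{498481556109}$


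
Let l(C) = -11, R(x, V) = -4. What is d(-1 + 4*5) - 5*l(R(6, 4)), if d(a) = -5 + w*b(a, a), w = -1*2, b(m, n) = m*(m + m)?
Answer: -1394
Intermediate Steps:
b(m, n) = 2*m**2 (b(m, n) = m*(2*m) = 2*m**2)
w = -2
d(a) = -5 - 4*a**2
d(-1 + 4*5) - 5*l(R(6, 4)) = (-5 - 4*(-1 + 4*5)**2) - 5*(-11) = (-5 - 4*(-1 + 20)**2) + 55 = (-5 - 4*19**2) + 55 = (-5 - 4*361) + 55 = (-5 - 1444) + 55 = -1449 + 55 = -1394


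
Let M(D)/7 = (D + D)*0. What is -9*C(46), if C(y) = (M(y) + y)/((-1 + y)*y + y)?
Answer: -9/46 ≈ -0.19565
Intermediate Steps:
M(D) = 0 (M(D) = 7*((D + D)*0) = 7*((2*D)*0) = 7*0 = 0)
C(y) = y/(y + y*(-1 + y)) (C(y) = (0 + y)/((-1 + y)*y + y) = y/(y*(-1 + y) + y) = y/(y + y*(-1 + y)))
-9*C(46) = -9/46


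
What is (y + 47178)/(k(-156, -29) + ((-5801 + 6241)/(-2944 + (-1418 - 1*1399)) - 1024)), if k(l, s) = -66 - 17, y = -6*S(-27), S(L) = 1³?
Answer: -271757892/6377867 ≈ -42.609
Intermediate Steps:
S(L) = 1
y = -6 (y = -6*1 = -6)
k(l, s) = -83
(y + 47178)/(k(-156, -29) + ((-5801 + 6241)/(-2944 + (-1418 - 1*1399)) - 1024)) = (-6 + 47178)/(-83 + ((-5801 + 6241)/(-2944 + (-1418 - 1*1399)) - 1024)) = 47172/(-83 + (440/(-2944 + (-1418 - 1399)) - 1024)) = 47172/(-83 + (440/(-2944 - 2817) - 1024)) = 47172/(-83 + (440/(-5761) - 1024)) = 47172/(-83 + (440*(-1/5761) - 1024)) = 47172/(-83 + (-440/5761 - 1024)) = 47172/(-83 - 5899704/5761) = 47172/(-6377867/5761) = 47172*(-5761/6377867) = -271757892/6377867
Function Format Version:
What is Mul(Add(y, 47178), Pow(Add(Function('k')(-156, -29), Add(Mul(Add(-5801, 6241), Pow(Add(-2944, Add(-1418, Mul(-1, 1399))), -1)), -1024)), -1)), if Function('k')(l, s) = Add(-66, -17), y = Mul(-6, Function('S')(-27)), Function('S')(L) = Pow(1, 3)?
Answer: Rational(-271757892, 6377867) ≈ -42.609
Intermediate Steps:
Function('S')(L) = 1
y = -6 (y = Mul(-6, 1) = -6)
Function('k')(l, s) = -83
Mul(Add(y, 47178), Pow(Add(Function('k')(-156, -29), Add(Mul(Add(-5801, 6241), Pow(Add(-2944, Add(-1418, Mul(-1, 1399))), -1)), -1024)), -1)) = Mul(Add(-6, 47178), Pow(Add(-83, Add(Mul(Add(-5801, 6241), Pow(Add(-2944, Add(-1418, Mul(-1, 1399))), -1)), -1024)), -1)) = Mul(47172, Pow(Add(-83, Add(Mul(440, Pow(Add(-2944, Add(-1418, -1399)), -1)), -1024)), -1)) = Mul(47172, Pow(Add(-83, Add(Mul(440, Pow(Add(-2944, -2817), -1)), -1024)), -1)) = Mul(47172, Pow(Add(-83, Add(Mul(440, Pow(-5761, -1)), -1024)), -1)) = Mul(47172, Pow(Add(-83, Add(Mul(440, Rational(-1, 5761)), -1024)), -1)) = Mul(47172, Pow(Add(-83, Add(Rational(-440, 5761), -1024)), -1)) = Mul(47172, Pow(Add(-83, Rational(-5899704, 5761)), -1)) = Mul(47172, Pow(Rational(-6377867, 5761), -1)) = Mul(47172, Rational(-5761, 6377867)) = Rational(-271757892, 6377867)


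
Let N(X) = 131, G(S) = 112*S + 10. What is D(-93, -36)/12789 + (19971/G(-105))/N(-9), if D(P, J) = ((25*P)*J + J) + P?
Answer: 42793750877/6561822750 ≈ 6.5216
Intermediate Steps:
G(S) = 10 + 112*S
D(P, J) = J + P + 25*J*P (D(P, J) = (25*J*P + J) + P = (J + 25*J*P) + P = J + P + 25*J*P)
D(-93, -36)/12789 + (19971/G(-105))/N(-9) = (-36 - 93 + 25*(-36)*(-93))/12789 + (19971/(10 + 112*(-105)))/131 = (-36 - 93 + 83700)*(1/12789) + (19971/(10 - 11760))*(1/131) = 83571*(1/12789) + (19971/(-11750))*(1/131) = 27857/4263 + (19971*(-1/11750))*(1/131) = 27857/4263 - 19971/11750*1/131 = 27857/4263 - 19971/1539250 = 42793750877/6561822750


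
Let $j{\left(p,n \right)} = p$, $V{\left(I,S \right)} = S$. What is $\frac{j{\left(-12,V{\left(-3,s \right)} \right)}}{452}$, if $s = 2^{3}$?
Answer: $- \frac{3}{113} \approx -0.026549$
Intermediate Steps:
$s = 8$
$\frac{j{\left(-12,V{\left(-3,s \right)} \right)}}{452} = - \frac{12}{452} = \left(-12\right) \frac{1}{452} = - \frac{3}{113}$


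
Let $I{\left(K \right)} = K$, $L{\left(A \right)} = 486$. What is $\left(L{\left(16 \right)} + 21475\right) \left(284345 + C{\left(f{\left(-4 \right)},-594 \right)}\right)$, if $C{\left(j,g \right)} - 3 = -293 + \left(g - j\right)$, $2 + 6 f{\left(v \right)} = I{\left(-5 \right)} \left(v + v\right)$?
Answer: $\frac{18674843804}{3} \approx 6.2249 \cdot 10^{9}$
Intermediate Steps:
$f{\left(v \right)} = - \frac{1}{3} - \frac{5 v}{3}$ ($f{\left(v \right)} = - \frac{1}{3} + \frac{\left(-5\right) \left(v + v\right)}{6} = - \frac{1}{3} + \frac{\left(-5\right) 2 v}{6} = - \frac{1}{3} + \frac{\left(-10\right) v}{6} = - \frac{1}{3} - \frac{5 v}{3}$)
$C{\left(j,g \right)} = -290 + g - j$ ($C{\left(j,g \right)} = 3 - \left(293 + j - g\right) = -290 + g - j$)
$\left(L{\left(16 \right)} + 21475\right) \left(284345 + C{\left(f{\left(-4 \right)},-594 \right)}\right) = \left(486 + 21475\right) \left(284345 - \left(\frac{2651}{3} + \frac{20}{3}\right)\right) = 21961 \left(284345 - \frac{2671}{3}\right) = 21961 \cdot \frac{850364}{3} = \frac{18674843804}{3}$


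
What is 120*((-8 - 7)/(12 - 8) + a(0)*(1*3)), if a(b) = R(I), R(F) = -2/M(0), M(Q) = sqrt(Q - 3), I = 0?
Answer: -450 + 240*I*sqrt(3) ≈ -450.0 + 415.69*I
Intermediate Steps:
M(Q) = sqrt(-3 + Q)
R(F) = 2*I*sqrt(3)/3 (R(F) = -2/sqrt(-3 + 0) = -2*(-I*sqrt(3)/3) = -(-2)*I*sqrt(3)/3 = 2*I*sqrt(3)/3)
a(b) = 2*I*sqrt(3)/3
120*((-8 - 7)/(12 - 8) + a(0)*(1*3)) = 120*((-8 - 7)/(12 - 8) + (2*I*sqrt(3)/3)*(1*3)) = 120*(-15/4 + (2*I*sqrt(3)/3)*3) = 120*(-15*1/4 + 2*I*sqrt(3)) = 120*(-15/4 + 2*I*sqrt(3)) = -450 + 240*I*sqrt(3)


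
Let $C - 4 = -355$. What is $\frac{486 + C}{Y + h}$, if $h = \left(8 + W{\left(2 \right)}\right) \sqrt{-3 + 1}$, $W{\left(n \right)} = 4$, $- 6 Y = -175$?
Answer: $\frac{141750}{40993} - \frac{58320 i \sqrt{2}}{40993} \approx 3.4579 - 2.012 i$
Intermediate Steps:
$Y = \frac{175}{6}$ ($Y = \left(- \frac{1}{6}\right) \left(-175\right) = \frac{175}{6} \approx 29.167$)
$C = -351$ ($C = 4 - 355 = -351$)
$h = 12 i \sqrt{2}$ ($h = \left(8 + 4\right) \sqrt{-3 + 1} = 12 \sqrt{-2} = 12 i \sqrt{2} \approx 16.971 i$)
$\frac{486 + C}{Y + h} = \frac{486 - 351}{\frac{175}{6} + 12 i \sqrt{2}} = \frac{135}{\frac{175}{6} + 12 i \sqrt{2}}$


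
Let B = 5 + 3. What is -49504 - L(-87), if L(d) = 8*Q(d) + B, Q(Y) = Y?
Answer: -48816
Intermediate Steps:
B = 8
L(d) = 8 + 8*d (L(d) = 8*d + 8 = 8 + 8*d)
-49504 - L(-87) = -49504 - (8 + 8*(-87)) = -49504 - (8 - 696) = -49504 - 1*(-688) = -49504 + 688 = -48816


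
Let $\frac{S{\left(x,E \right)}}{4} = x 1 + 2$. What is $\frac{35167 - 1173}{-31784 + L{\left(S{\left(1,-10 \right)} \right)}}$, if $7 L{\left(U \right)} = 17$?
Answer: $- \frac{237958}{222471} \approx -1.0696$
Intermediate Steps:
$S{\left(x,E \right)} = 8 + 4 x$ ($S{\left(x,E \right)} = 4 \left(x 1 + 2\right) = 4 \left(x + 2\right) = 4 \left(2 + x\right) = 8 + 4 x$)
$L{\left(U \right)} = \frac{17}{7}$ ($L{\left(U \right)} = \frac{1}{7} \cdot 17 = \frac{17}{7}$)
$\frac{35167 - 1173}{-31784 + L{\left(S{\left(1,-10 \right)} \right)}} = \frac{35167 - 1173}{-31784 + \frac{17}{7}} = \frac{35167 + \left(-14176 + 13003\right)}{- \frac{222471}{7}} = \left(35167 - 1173\right) \left(- \frac{7}{222471}\right) = 33994 \left(- \frac{7}{222471}\right) = - \frac{237958}{222471}$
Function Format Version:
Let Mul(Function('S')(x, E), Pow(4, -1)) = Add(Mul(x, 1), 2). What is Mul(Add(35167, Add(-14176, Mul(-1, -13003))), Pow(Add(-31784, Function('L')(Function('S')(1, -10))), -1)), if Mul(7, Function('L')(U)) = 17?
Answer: Rational(-237958, 222471) ≈ -1.0696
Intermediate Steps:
Function('S')(x, E) = Add(8, Mul(4, x)) (Function('S')(x, E) = Mul(4, Add(Mul(x, 1), 2)) = Mul(4, Add(x, 2)) = Mul(4, Add(2, x)) = Add(8, Mul(4, x)))
Function('L')(U) = Rational(17, 7) (Function('L')(U) = Mul(Rational(1, 7), 17) = Rational(17, 7))
Mul(Add(35167, Add(-14176, Mul(-1, -13003))), Pow(Add(-31784, Function('L')(Function('S')(1, -10))), -1)) = Mul(Add(35167, Add(-14176, Mul(-1, -13003))), Pow(Add(-31784, Rational(17, 7)), -1)) = Mul(Add(35167, Add(-14176, 13003)), Pow(Rational(-222471, 7), -1)) = Mul(Add(35167, -1173), Rational(-7, 222471)) = Mul(33994, Rational(-7, 222471)) = Rational(-237958, 222471)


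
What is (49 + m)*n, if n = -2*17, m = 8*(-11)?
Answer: 1326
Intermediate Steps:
m = -88
n = -34
(49 + m)*n = (49 - 88)*(-34) = -39*(-34) = 1326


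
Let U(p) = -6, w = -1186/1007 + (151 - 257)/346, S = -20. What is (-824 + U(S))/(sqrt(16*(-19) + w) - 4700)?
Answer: 679597111000/3848374208693 + 830*I*sqrt(9271281726223)/3848374208693 ≈ 0.17659 + 0.00065671*I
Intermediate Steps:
w = -258549/174211 (w = -1186*1/1007 - 106*1/346 = -1186/1007 - 53/173 = -258549/174211 ≈ -1.4841)
(-824 + U(S))/(sqrt(16*(-19) + w) - 4700) = (-824 - 6)/(sqrt(16*(-19) - 258549/174211) - 4700) = -830/(sqrt(-304 - 258549/174211) - 4700) = -830/(sqrt(-53218693/174211) - 4700) = -830/(I*sqrt(9271281726223)/174211 - 4700) = -830/(-4700 + I*sqrt(9271281726223)/174211)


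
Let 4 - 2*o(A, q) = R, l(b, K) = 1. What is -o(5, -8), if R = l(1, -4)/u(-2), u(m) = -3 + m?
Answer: -21/10 ≈ -2.1000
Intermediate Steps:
R = -⅕ (R = 1/(-3 - 2) = 1/(-5) = 1*(-⅕) = -⅕ ≈ -0.20000)
o(A, q) = 21/10 (o(A, q) = 2 - ½*(-⅕) = 2 + ⅒ = 21/10)
-o(5, -8) = -1*21/10 = -21/10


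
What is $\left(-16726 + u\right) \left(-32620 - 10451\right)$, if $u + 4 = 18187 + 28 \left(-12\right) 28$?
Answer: $342457521$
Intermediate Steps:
$u = 8775$ ($u = -4 + \left(18187 + 28 \left(-12\right) 28\right) = -4 + \left(18187 - 9408\right) = -4 + 8779 = 8775$)
$\left(-16726 + u\right) \left(-32620 - 10451\right) = \left(-16726 + 8775\right) \left(-32620 - 10451\right) = \left(-7951\right) \left(-43071\right) = 342457521$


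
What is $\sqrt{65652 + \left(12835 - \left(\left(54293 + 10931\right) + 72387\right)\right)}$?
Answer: $2 i \sqrt{14781} \approx 243.15 i$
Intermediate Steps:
$\sqrt{65652 + \left(12835 - \left(\left(54293 + 10931\right) + 72387\right)\right)} = \sqrt{65652 + \left(12835 - \left(65224 + 72387\right)\right)} = \sqrt{65652 + \left(12835 - 137611\right)} = \sqrt{65652 - 124776} = \sqrt{-59124} = 2 i \sqrt{14781}$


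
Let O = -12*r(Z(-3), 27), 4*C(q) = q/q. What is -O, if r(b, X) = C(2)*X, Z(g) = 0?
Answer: 81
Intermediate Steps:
C(q) = 1/4 (C(q) = (q/q)/4 = (1/4)*1 = 1/4)
r(b, X) = X/4
O = -81 (O = -3*27 = -12*27/4 = -81)
-O = -1*(-81) = 81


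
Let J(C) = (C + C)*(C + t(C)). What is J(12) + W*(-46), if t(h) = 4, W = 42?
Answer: -1548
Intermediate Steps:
J(C) = 2*C*(4 + C) (J(C) = (C + C)*(C + 4) = (2*C)*(4 + C) = 2*C*(4 + C))
J(12) + W*(-46) = 2*12*(4 + 12) + 42*(-46) = 2*12*16 - 1932 = 384 - 1932 = -1548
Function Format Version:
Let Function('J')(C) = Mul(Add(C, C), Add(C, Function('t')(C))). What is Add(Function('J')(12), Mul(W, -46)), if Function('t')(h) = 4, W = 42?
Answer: -1548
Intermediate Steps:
Function('J')(C) = Mul(2, C, Add(4, C)) (Function('J')(C) = Mul(Add(C, C), Add(C, 4)) = Mul(Mul(2, C), Add(4, C)) = Mul(2, C, Add(4, C)))
Add(Function('J')(12), Mul(W, -46)) = Add(Mul(2, 12, Add(4, 12)), Mul(42, -46)) = Add(Mul(2, 12, 16), -1932) = Add(384, -1932) = -1548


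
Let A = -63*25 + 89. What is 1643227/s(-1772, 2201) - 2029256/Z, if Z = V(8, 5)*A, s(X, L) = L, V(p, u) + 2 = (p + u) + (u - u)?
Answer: 15663290499/17988773 ≈ 870.73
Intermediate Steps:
V(p, u) = -2 + p + u (V(p, u) = -2 + ((p + u) + (u - u)) = -2 + ((p + u) + 0) = -2 + (p + u) = -2 + p + u)
A = -1486 (A = -1575 + 89 = -1486)
Z = -16346 (Z = (-2 + 8 + 5)*(-1486) = 11*(-1486) = -16346)
1643227/s(-1772, 2201) - 2029256/Z = 1643227/2201 - 2029256/(-16346) = 1643227*(1/2201) - 2029256*(-1/16346) = 1643227/2201 + 1014628/8173 = 15663290499/17988773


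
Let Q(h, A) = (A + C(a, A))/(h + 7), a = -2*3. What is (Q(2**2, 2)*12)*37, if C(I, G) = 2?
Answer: 1776/11 ≈ 161.45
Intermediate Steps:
a = -6
Q(h, A) = (2 + A)/(7 + h) (Q(h, A) = (A + 2)/(h + 7) = (2 + A)/(7 + h))
(Q(2**2, 2)*12)*37 = (((2 + 2)/(7 + 2**2))*12)*37 = ((4/(7 + 4))*12)*37 = ((4/11)*12)*37 = (48/11)*37 = 1776/11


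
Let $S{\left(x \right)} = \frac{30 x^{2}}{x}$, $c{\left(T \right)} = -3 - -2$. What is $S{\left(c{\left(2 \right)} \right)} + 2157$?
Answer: $2127$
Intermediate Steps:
$c{\left(T \right)} = -1$ ($c{\left(T \right)} = -3 + 2 = -1$)
$S{\left(x \right)} = 30 x$
$S{\left(c{\left(2 \right)} \right)} + 2157 = 30 \left(-1\right) + 2157 = -30 + 2157 = 2127$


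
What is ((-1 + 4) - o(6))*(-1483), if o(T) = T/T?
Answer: -2966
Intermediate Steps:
o(T) = 1
((-1 + 4) - o(6))*(-1483) = ((-1 + 4) - 1*1)*(-1483) = (3 - 1)*(-1483) = 2*(-1483) = -2966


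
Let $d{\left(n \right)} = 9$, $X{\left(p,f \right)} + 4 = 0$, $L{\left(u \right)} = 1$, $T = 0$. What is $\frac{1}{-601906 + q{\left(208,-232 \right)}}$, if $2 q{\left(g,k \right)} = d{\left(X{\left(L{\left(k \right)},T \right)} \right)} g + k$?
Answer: $- \frac{1}{601086} \approx -1.6637 \cdot 10^{-6}$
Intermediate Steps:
$X{\left(p,f \right)} = -4$ ($X{\left(p,f \right)} = -4 + 0 = -4$)
$q{\left(g,k \right)} = \frac{k}{2} + \frac{9 g}{2}$ ($q{\left(g,k \right)} = \frac{9 g + k}{2} = \frac{k + 9 g}{2} = \frac{k}{2} + \frac{9 g}{2}$)
$\frac{1}{-601906 + q{\left(208,-232 \right)}} = \frac{1}{-601906 + \left(\frac{1}{2} \left(-232\right) + \frac{9}{2} \cdot 208\right)} = \frac{1}{-601906 + \left(-116 + 936\right)} = \frac{1}{-601906 + 820} = \frac{1}{-601086} = - \frac{1}{601086}$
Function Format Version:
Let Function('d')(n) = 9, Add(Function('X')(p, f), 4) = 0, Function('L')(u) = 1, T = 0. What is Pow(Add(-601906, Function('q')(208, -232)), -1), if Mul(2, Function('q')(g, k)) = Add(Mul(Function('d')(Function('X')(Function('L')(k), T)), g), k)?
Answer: Rational(-1, 601086) ≈ -1.6637e-6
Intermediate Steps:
Function('X')(p, f) = -4 (Function('X')(p, f) = Add(-4, 0) = -4)
Function('q')(g, k) = Add(Mul(Rational(1, 2), k), Mul(Rational(9, 2), g)) (Function('q')(g, k) = Mul(Rational(1, 2), Add(Mul(9, g), k)) = Mul(Rational(1, 2), Add(k, Mul(9, g))) = Add(Mul(Rational(1, 2), k), Mul(Rational(9, 2), g)))
Pow(Add(-601906, Function('q')(208, -232)), -1) = Pow(Add(-601906, Add(Mul(Rational(1, 2), -232), Mul(Rational(9, 2), 208))), -1) = Pow(Add(-601906, Add(-116, 936)), -1) = Pow(Add(-601906, 820), -1) = Pow(-601086, -1) = Rational(-1, 601086)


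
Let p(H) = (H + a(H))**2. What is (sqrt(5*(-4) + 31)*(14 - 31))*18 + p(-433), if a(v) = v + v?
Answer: 1687401 - 306*sqrt(11) ≈ 1.6864e+6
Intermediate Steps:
a(v) = 2*v
p(H) = 9*H**2 (p(H) = (H + 2*H)**2 = (3*H)**2 = 9*H**2)
(sqrt(5*(-4) + 31)*(14 - 31))*18 + p(-433) = (sqrt(5*(-4) + 31)*(14 - 31))*18 + 9*(-433)**2 = (sqrt(-20 + 31)*(-17))*18 + 9*187489 = (sqrt(11)*(-17))*18 + 1687401 = -17*sqrt(11)*18 + 1687401 = -306*sqrt(11) + 1687401 = 1687401 - 306*sqrt(11)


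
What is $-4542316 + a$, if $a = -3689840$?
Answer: $-8232156$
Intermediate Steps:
$-4542316 + a = -4542316 - 3689840 = -8232156$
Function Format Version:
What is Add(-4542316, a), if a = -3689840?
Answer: -8232156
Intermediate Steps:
Add(-4542316, a) = Add(-4542316, -3689840) = -8232156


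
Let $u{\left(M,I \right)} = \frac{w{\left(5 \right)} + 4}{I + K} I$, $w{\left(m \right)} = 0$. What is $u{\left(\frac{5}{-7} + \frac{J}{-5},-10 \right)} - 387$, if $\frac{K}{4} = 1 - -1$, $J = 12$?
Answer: $-367$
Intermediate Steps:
$K = 8$ ($K = 4 \left(1 - -1\right) = 4 \left(1 + 1\right) = 4 \cdot 2 = 8$)
$u{\left(M,I \right)} = \frac{4 I}{8 + I}$ ($u{\left(M,I \right)} = \frac{0 + 4}{I + 8} I = \frac{4}{8 + I} I = \frac{4 I}{8 + I}$)
$u{\left(\frac{5}{-7} + \frac{J}{-5},-10 \right)} - 387 = 4 \left(-10\right) \frac{1}{8 - 10} - 387 = 4 \left(-10\right) \frac{1}{-2} - 387 = 4 \left(-10\right) \left(- \frac{1}{2}\right) - 387 = 20 - 387 = -367$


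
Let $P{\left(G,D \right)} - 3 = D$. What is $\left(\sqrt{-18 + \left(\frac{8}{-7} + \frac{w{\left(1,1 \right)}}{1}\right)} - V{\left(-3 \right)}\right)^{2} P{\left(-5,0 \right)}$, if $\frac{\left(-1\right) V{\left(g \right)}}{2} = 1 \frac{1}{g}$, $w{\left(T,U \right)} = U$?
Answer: $\frac{\left(14 - 3 i \sqrt{889}\right)^{2}}{147} \approx -53.095 - 17.038 i$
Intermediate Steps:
$P{\left(G,D \right)} = 3 + D$
$V{\left(g \right)} = - \frac{2}{g}$ ($V{\left(g \right)} = - 2 \cdot 1 \frac{1}{g} = - \frac{2}{g}$)
$\left(\sqrt{-18 + \left(\frac{8}{-7} + \frac{w{\left(1,1 \right)}}{1}\right)} - V{\left(-3 \right)}\right)^{2} P{\left(-5,0 \right)} = \left(\sqrt{-18 + \left(\frac{8}{-7} + 1 \cdot 1^{-1}\right)} - - \frac{2}{-3}\right)^{2} \left(3 + 0\right) = \left(\sqrt{-18 + \left(8 \left(- \frac{1}{7}\right) + 1 \cdot 1\right)} - \left(-2\right) \left(- \frac{1}{3}\right)\right)^{2} \cdot 3 = \left(\sqrt{-18 + \left(- \frac{8}{7} + 1\right)} - \frac{2}{3}\right)^{2} \cdot 3 = \left(\sqrt{-18 - \frac{1}{7}} - \frac{2}{3}\right)^{2} \cdot 3 = \left(\sqrt{- \frac{127}{7}} - \frac{2}{3}\right)^{2} \cdot 3 = \left(\frac{i \sqrt{889}}{7} - \frac{2}{3}\right)^{2} \cdot 3 = \left(- \frac{2}{3} + \frac{i \sqrt{889}}{7}\right)^{2} \cdot 3 = 3 \left(- \frac{2}{3} + \frac{i \sqrt{889}}{7}\right)^{2}$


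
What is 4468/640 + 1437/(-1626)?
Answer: 264387/43360 ≈ 6.0975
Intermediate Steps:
4468/640 + 1437/(-1626) = 4468*(1/640) + 1437*(-1/1626) = 1117/160 - 479/542 = 264387/43360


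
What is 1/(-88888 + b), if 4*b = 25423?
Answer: -4/330129 ≈ -1.2116e-5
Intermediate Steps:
b = 25423/4 (b = (¼)*25423 = 25423/4 ≈ 6355.8)
1/(-88888 + b) = 1/(-88888 + 25423/4) = 1/(-330129/4) = -4/330129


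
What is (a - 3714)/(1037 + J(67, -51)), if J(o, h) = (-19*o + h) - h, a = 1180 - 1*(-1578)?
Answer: 239/59 ≈ 4.0508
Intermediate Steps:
a = 2758 (a = 1180 + 1578 = 2758)
J(o, h) = -19*o (J(o, h) = (h - 19*o) - h = -19*o)
(a - 3714)/(1037 + J(67, -51)) = (2758 - 3714)/(1037 - 19*67) = -956/(1037 - 1273) = -956/(-236) = -956*(-1/236) = 239/59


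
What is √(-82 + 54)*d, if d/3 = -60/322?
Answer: -180*I*√7/161 ≈ -2.958*I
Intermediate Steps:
d = -90/161 (d = 3*(-60/322) = 3*(-60*1/322) = 3*(-30/161) = -90/161 ≈ -0.55901)
√(-82 + 54)*d = √(-82 + 54)*(-90/161) = √(-28)*(-90/161) = (2*I*√7)*(-90/161) = -180*I*√7/161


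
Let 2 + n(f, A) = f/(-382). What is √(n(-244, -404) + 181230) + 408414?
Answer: 408414 + √6611401970/191 ≈ 4.0884e+5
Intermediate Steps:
n(f, A) = -2 - f/382 (n(f, A) = -2 + f/(-382) = -2 + f*(-1/382) = -2 - f/382)
√(n(-244, -404) + 181230) + 408414 = √((-2 - 1/382*(-244)) + 181230) + 408414 = √((-2 + 122/191) + 181230) + 408414 = √(-260/191 + 181230) + 408414 = √(34614670/191) + 408414 = √6611401970/191 + 408414 = 408414 + √6611401970/191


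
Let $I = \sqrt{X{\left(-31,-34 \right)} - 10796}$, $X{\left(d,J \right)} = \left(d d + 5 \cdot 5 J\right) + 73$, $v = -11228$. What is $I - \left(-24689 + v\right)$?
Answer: $35917 + 2 i \sqrt{2653} \approx 35917.0 + 103.01 i$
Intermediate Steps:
$X{\left(d,J \right)} = 73 + d^{2} + 25 J$ ($X{\left(d,J \right)} = \left(d^{2} + 25 J\right) + 73 = 73 + d^{2} + 25 J$)
$I = 2 i \sqrt{2653}$ ($I = \sqrt{\left(73 + \left(-31\right)^{2} + 25 \left(-34\right)\right) - 10796} = \sqrt{\left(73 + 961 - 850\right) - 10796} = \sqrt{184 - 10796} = \sqrt{-10612} = 2 i \sqrt{2653} \approx 103.01 i$)
$I - \left(-24689 + v\right) = 2 i \sqrt{2653} - \left(-24689 - 11228\right) = 2 i \sqrt{2653} - -35917 = 2 i \sqrt{2653} + 35917 = 35917 + 2 i \sqrt{2653}$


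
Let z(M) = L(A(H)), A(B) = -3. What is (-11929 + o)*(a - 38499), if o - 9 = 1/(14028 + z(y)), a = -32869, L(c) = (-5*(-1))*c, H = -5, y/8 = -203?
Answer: 11920950953912/14013 ≈ 8.5071e+8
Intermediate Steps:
y = -1624 (y = 8*(-203) = -1624)
L(c) = 5*c
z(M) = -15 (z(M) = 5*(-3) = -15)
o = 126118/14013 (o = 9 + 1/(14028 - 15) = 9 + 1/14013 = 126118/14013 ≈ 9.0001)
(-11929 + o)*(a - 38499) = (-11929 + 126118/14013)*(-32869 - 38499) = -167034959/14013*(-71368) = 11920950953912/14013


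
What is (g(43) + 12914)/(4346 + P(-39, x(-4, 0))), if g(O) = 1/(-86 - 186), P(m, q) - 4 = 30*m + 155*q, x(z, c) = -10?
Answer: 3512607/443360 ≈ 7.9227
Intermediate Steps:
P(m, q) = 4 + 30*m + 155*q (P(m, q) = 4 + (30*m + 155*q) = 4 + 30*m + 155*q)
g(O) = -1/272 (g(O) = 1/(-272) = -1/272)
(g(43) + 12914)/(4346 + P(-39, x(-4, 0))) = (-1/272 + 12914)/(4346 + (4 + 30*(-39) + 155*(-10))) = 3512607/(272*(4346 + (4 - 1170 - 1550))) = 3512607/(272*(4346 - 2716)) = (3512607/272)/1630 = (3512607/272)*(1/1630) = 3512607/443360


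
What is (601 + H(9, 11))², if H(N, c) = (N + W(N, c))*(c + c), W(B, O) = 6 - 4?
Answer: 710649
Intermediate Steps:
W(B, O) = 2
H(N, c) = 2*c*(2 + N) (H(N, c) = (N + 2)*(c + c) = (2 + N)*(2*c) = 2*c*(2 + N))
(601 + H(9, 11))² = (601 + 2*11*(2 + 9))² = (601 + 2*11*11)² = (601 + 242)² = 843² = 710649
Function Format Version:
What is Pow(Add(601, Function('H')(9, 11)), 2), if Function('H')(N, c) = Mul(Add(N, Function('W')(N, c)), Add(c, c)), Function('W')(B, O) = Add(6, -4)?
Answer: 710649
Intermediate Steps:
Function('W')(B, O) = 2
Function('H')(N, c) = Mul(2, c, Add(2, N)) (Function('H')(N, c) = Mul(Add(N, 2), Add(c, c)) = Mul(Add(2, N), Mul(2, c)) = Mul(2, c, Add(2, N)))
Pow(Add(601, Function('H')(9, 11)), 2) = Pow(Add(601, Mul(2, 11, Add(2, 9))), 2) = Pow(Add(601, Mul(2, 11, 11)), 2) = Pow(Add(601, 242), 2) = Pow(843, 2) = 710649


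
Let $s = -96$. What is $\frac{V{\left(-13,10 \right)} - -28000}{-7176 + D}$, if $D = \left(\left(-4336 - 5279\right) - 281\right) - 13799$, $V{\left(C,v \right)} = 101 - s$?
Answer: $- \frac{28197}{30871} \approx -0.91338$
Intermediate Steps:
$V{\left(C,v \right)} = 197$ ($V{\left(C,v \right)} = 101 - -96 = 101 + 96 = 197$)
$D = -23695$ ($D = \left(-9615 - 281\right) - 13799 = -9896 - 13799 = -23695$)
$\frac{V{\left(-13,10 \right)} - -28000}{-7176 + D} = \frac{197 - -28000}{-7176 - 23695} = \frac{197 + 28000}{-30871} = 28197 \left(- \frac{1}{30871}\right) = - \frac{28197}{30871}$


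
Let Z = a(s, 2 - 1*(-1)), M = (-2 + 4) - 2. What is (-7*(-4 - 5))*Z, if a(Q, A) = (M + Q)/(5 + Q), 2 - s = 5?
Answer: -189/2 ≈ -94.500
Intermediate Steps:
s = -3 (s = 2 - 1*5 = 2 - 5 = -3)
M = 0 (M = 2 - 2 = 0)
a(Q, A) = Q/(5 + Q) (a(Q, A) = (0 + Q)/(5 + Q) = Q/(5 + Q))
Z = -3/2 (Z = -3/(5 - 3) = -3/2 ≈ -1.5000)
(-7*(-4 - 5))*Z = -7*(-4 - 5)*(-3/2) = -7*(-9)*(-3/2) = 63*(-3/2) = -189/2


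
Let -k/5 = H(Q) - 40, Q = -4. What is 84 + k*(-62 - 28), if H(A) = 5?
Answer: -15666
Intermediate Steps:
k = 175 (k = -5*(5 - 40) = -5*(-35) = 175)
84 + k*(-62 - 28) = 84 + 175*(-62 - 28) = 84 + 175*(-90) = 84 - 15750 = -15666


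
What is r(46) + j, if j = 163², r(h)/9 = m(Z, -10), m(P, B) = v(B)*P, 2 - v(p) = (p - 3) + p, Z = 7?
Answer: 28144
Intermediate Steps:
v(p) = 5 - 2*p (v(p) = 2 - ((p - 3) + p) = 2 - ((-3 + p) + p) = 2 - (-3 + 2*p) = 2 + (3 - 2*p) = 5 - 2*p)
m(P, B) = P*(5 - 2*B) (m(P, B) = (5 - 2*B)*P = P*(5 - 2*B))
r(h) = 1575 (r(h) = 9*(7*(5 - 2*(-10))) = 9*(7*(5 + 20)) = 9*(7*25) = 9*175 = 1575)
j = 26569
r(46) + j = 1575 + 26569 = 28144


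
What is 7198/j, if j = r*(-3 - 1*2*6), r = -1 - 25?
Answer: 3599/195 ≈ 18.456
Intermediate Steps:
r = -26
j = 390 (j = -26*(-3 - 1*2*6) = -26*(-3 - 2*6) = -26*(-3 - 12) = -26*(-15) = 390)
7198/j = 7198/390 = 7198*(1/390) = 3599/195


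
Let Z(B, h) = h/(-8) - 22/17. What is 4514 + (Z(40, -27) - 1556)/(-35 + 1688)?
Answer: 1014571979/224808 ≈ 4513.1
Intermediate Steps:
Z(B, h) = -22/17 - h/8 (Z(B, h) = h*(-⅛) - 22*1/17 = -h/8 - 22/17 = -22/17 - h/8)
4514 + (Z(40, -27) - 1556)/(-35 + 1688) = 4514 + ((-22/17 - ⅛*(-27)) - 1556)/(-35 + 1688) = 4514 + ((-22/17 + 27/8) - 1556)/1653 = 4514 + (283/136 - 1556)*(1/1653) = 4514 - 211333/136*1/1653 = 4514 - 211333/224808 = 1014571979/224808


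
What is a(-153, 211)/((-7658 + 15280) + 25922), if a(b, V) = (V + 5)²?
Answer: 5832/4193 ≈ 1.3909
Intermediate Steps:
a(b, V) = (5 + V)²
a(-153, 211)/((-7658 + 15280) + 25922) = (5 + 211)²/((-7658 + 15280) + 25922) = 216²/(7622 + 25922) = 46656/33544 = 46656*(1/33544) = 5832/4193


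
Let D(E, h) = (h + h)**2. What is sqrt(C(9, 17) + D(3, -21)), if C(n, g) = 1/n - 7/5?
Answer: sqrt(396610)/15 ≈ 41.985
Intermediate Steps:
D(E, h) = 4*h**2 (D(E, h) = (2*h)**2 = 4*h**2)
C(n, g) = -7/5 + 1/n (C(n, g) = 1/n - 7*1/5 = 1/n - 7/5 = -7/5 + 1/n)
sqrt(C(9, 17) + D(3, -21)) = sqrt((-7/5 + 1/9) + 4*(-21)**2) = sqrt((-7/5 + 1/9) + 4*441) = sqrt(-58/45 + 1764) = sqrt(79322/45) = sqrt(396610)/15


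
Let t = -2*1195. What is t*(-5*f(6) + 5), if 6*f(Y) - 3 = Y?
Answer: 5975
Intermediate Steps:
f(Y) = 1/2 + Y/6
t = -2390
t*(-5*f(6) + 5) = -2390*(-5*(1/2 + (1/6)*6) + 5) = -2390*(-5*(1/2 + 1) + 5) = -2390*(-5*3/2 + 5) = -2390*(-15/2 + 5) = -2390*(-5/2) = 5975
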